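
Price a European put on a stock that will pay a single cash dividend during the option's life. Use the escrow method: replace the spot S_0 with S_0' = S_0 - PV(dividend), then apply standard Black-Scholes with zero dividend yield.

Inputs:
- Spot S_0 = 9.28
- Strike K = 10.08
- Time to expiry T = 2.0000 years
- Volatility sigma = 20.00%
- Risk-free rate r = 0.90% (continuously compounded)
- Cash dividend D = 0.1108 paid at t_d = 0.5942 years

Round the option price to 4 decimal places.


Answer: Price = 1.4764

Derivation:
PV(D) = D * exp(-r * t_d) = 0.1108 * 0.99466647 = 0.11020905
S_0' = S_0 - PV(D) = 9.2800 - 0.11020905 = 9.16979095
d1 = (ln(S_0'/K) + (r + sigma^2/2)*T) / (sigma*sqrt(T)) = -0.12953763
d2 = d1 - sigma*sqrt(T) = -0.41238034
exp(-rT) = 0.98216103
N(-d1) = 0.55153387; N(-d2) = 0.65996966
P = K * exp(-rT) * N(-d2) - S_0' * N(-d1) = 10.0800 * 0.98216103 * 0.65996966 - 9.16979095 * 0.55153387 = 1.4764


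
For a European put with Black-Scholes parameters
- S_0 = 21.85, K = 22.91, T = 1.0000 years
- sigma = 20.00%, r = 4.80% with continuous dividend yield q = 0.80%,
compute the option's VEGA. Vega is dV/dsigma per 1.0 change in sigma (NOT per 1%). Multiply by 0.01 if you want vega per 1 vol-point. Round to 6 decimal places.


Answer: Vega = 8.630213

Derivation:
d1 = 0.0631371254; d2 = -0.1368628746
phi(d1) = 0.3981479212; exp(-qT) = 0.9920319148; exp(-rT) = 0.9531337871
Vega = S * exp(-qT) * phi(d1) * sqrt(T) = 21.8500 * 0.9920319148 * 0.3981479212 * 1.0000000000 = 8.630213


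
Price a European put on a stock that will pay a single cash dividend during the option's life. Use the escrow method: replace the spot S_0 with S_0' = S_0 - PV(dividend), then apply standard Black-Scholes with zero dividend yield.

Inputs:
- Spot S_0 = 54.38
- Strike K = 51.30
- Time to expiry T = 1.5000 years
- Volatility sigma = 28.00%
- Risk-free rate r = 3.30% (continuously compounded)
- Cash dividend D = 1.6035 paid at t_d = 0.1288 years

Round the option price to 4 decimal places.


Answer: Price = 5.1123

Derivation:
PV(D) = D * exp(-r * t_d) = 1.6035 * 0.99575862 = 1.59669895
S_0' = S_0 - PV(D) = 54.3800 - 1.59669895 = 52.78330105
d1 = (ln(S_0'/K) + (r + sigma^2/2)*T) / (sigma*sqrt(T)) = 0.39892892
d2 = d1 - sigma*sqrt(T) = 0.05600035
exp(-rT) = 0.95170516
N(-d1) = 0.34497279; N(-d2) = 0.47767076
P = K * exp(-rT) * N(-d2) - S_0' * N(-d1) = 51.3000 * 0.95170516 * 0.47767076 - 52.78330105 * 0.34497279 = 5.1123


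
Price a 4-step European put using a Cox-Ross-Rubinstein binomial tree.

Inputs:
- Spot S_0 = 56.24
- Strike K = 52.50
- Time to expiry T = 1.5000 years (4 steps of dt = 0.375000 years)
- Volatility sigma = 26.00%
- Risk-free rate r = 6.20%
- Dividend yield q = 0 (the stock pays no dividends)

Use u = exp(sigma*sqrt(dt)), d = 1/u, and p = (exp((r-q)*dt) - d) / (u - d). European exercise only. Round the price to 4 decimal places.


Answer: Price = V(0,0) = 3.2649

Derivation:
dt = T/N = 0.375000
u = exp(sigma*sqrt(dt)) = 1.172592; d = 1/u = 0.852811
p = (exp((r-q)*dt) - d) / (u - d) = 0.533838
Discount per step: exp(-r*dt) = 0.977018
Stock lattice S(k, i) with i counting down-moves:
  k=0: S(0,0) = 56.2400
  k=1: S(1,0) = 65.9466; S(1,1) = 47.9621
  k=2: S(2,0) = 77.3284; S(2,1) = 56.2400; S(2,2) = 40.9026
  k=3: S(3,0) = 90.6747; S(3,1) = 65.9466; S(3,2) = 47.9621; S(3,3) = 34.8822
  k=4: S(4,0) = 106.3245; S(4,1) = 77.3284; S(4,2) = 56.2400; S(4,3) = 40.9026; S(4,4) = 29.7480
Terminal payoffs V(N, i) = max(K - S_T, 0):
  V(4,0) = 0.000000; V(4,1) = 0.000000; V(4,2) = 0.000000; V(4,3) = 11.597361; V(4,4) = 22.752029
Backward induction: V(k, i) = exp(-r*dt) * [p * V(k+1, i) + (1-p) * V(k+1, i+1)].
  V(3,0) = exp(-r*dt) * [p*0.000000 + (1-p)*0.000000] = 0.000000
  V(3,1) = exp(-r*dt) * [p*0.000000 + (1-p)*0.000000] = 0.000000
  V(3,2) = exp(-r*dt) * [p*0.000000 + (1-p)*11.597361] = 5.282009
  V(3,3) = exp(-r*dt) * [p*11.597361 + (1-p)*22.752029] = 16.411218
  V(2,0) = exp(-r*dt) * [p*0.000000 + (1-p)*0.000000] = 0.000000
  V(2,1) = exp(-r*dt) * [p*0.000000 + (1-p)*5.282009] = 2.405687
  V(2,2) = exp(-r*dt) * [p*5.282009 + (1-p)*16.411218] = 10.229408
  V(1,0) = exp(-r*dt) * [p*0.000000 + (1-p)*2.405687] = 1.095668
  V(1,1) = exp(-r*dt) * [p*2.405687 + (1-p)*10.229408] = 5.913708
  V(0,0) = exp(-r*dt) * [p*1.095668 + (1-p)*5.913708] = 3.264860


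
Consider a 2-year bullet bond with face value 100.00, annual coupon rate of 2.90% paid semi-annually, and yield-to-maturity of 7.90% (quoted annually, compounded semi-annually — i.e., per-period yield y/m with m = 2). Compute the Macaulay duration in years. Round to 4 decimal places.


Coupon per period c = face * coupon_rate / m = 1.450000
Periods per year m = 2; per-period yield y/m = 0.039500
Number of cashflows N = 4
Cashflows (t years, CF_t, discount factor 1/(1+y/m)^(m*t), PV):
  t = 0.5000: CF_t = 1.450000, DF = 0.962001, PV = 1.394901
  t = 1.0000: CF_t = 1.450000, DF = 0.925446, PV = 1.341896
  t = 1.5000: CF_t = 1.450000, DF = 0.890280, PV = 1.290906
  t = 2.0000: CF_t = 101.450000, DF = 0.856450, PV = 86.886855
Price P = sum_t PV_t = 90.914558
Macaulay numerator sum_t t * PV_t:
  t * PV_t at t = 0.5000: 0.697451
  t * PV_t at t = 1.0000: 1.341896
  t * PV_t at t = 1.5000: 1.936359
  t * PV_t at t = 2.0000: 173.773710
Macaulay duration D = (sum_t t * PV_t) / P = 177.749415 / 90.914558 = 1.955126

Answer: Macaulay duration = 1.9551 years


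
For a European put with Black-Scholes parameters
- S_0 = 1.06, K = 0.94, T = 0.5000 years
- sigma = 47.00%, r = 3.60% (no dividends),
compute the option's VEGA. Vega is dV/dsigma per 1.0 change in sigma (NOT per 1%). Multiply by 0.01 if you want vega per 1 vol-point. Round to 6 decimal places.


d1 = 0.5818414965; d2 = 0.2495013093
phi(d1) = 0.3368194339; exp(-qT) = 1.0000000000; exp(-rT) = 0.9821610324
Vega = S * exp(-qT) * phi(d1) * sqrt(T) = 1.0600 * 1.0000000000 * 0.3368194339 * 0.7071067812 = 0.252457

Answer: Vega = 0.252457


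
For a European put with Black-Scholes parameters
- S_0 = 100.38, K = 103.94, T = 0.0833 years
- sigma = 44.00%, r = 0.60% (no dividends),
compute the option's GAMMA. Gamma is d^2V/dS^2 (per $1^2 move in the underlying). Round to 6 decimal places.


d1 = -0.2070024657; d2 = -0.3339941190
phi(d1) = 0.3904858509; exp(-qT) = 1.0000000000; exp(-rT) = 0.9995003249
Gamma = exp(-qT) * phi(d1) / (S * sigma * sqrt(T)) = 1.0000000000 * 0.3904858509 / (100.3800 * 0.4400 * 0.2886173938) = 0.030633

Answer: Gamma = 0.030633


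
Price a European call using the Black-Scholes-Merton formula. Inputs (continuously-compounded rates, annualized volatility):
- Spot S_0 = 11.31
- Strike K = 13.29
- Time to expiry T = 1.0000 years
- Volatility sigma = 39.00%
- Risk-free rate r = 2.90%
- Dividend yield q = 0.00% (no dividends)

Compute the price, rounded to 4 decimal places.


d1 = (ln(S/K) + (r - q + 0.5*sigma^2) * T) / (sigma * sqrt(T)) = -0.14429380
d2 = d1 - sigma * sqrt(T) = -0.53429380
exp(-rT) = 0.97141646; exp(-qT) = 1.00000000
C = S_0 * exp(-qT) * N(d1) - K * exp(-rT) * N(d2)
N(d1) = 0.44263424; N(d2) = 0.29656914
C = 11.3100 * 1.00000000 * 0.44263424 - 13.2900 * 0.97141646 * 0.29656914 = 1.1774

Answer: Price = 1.1774


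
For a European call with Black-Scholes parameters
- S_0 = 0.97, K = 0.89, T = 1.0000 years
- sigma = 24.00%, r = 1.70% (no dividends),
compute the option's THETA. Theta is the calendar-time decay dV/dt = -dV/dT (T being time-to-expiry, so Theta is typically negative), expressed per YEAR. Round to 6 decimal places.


Answer: Theta = -0.049175

Derivation:
d1 = 0.5494775365; d2 = 0.3094775365
phi(d1) = 0.3430423690; exp(-qT) = 1.0000000000; exp(-rT) = 0.9831436846
Theta = -S*exp(-qT)*phi(d1)*sigma/(2*sqrt(T)) - r*K*exp(-rT)*N(d2) + q*S*exp(-qT)*N(d1)
N(d1) = 0.7086611118; N(d2) = 0.6215208514; sqrt(T) = 1.0000000000
Term 1 = -0.9700 * 1.0000000000 * 0.3430423690 * 0.2400 / (2 * 1.0000000000) = -0.0399301318
Term 2 = -0.0170 * 0.8900 * 0.9831436846 * 0.6215208514 = -0.0092451003
Term 3 = 0 (no dividend yield, q = 0)
Theta = -0.0399301318 + (-0.0092451003) + (0.0000000000) = -0.049175


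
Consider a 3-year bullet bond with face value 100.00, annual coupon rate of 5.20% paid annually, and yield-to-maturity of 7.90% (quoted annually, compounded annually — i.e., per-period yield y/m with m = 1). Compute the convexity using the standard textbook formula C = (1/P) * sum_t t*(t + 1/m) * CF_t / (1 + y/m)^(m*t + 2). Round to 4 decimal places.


Coupon per period c = face * coupon_rate / m = 5.200000
Periods per year m = 1; per-period yield y/m = 0.079000
Number of cashflows N = 3
Cashflows (t years, CF_t, discount factor 1/(1+y/m)^(m*t), PV):
  t = 1.0000: CF_t = 5.200000, DF = 0.926784, PV = 4.819277
  t = 2.0000: CF_t = 5.200000, DF = 0.858929, PV = 4.466429
  t = 3.0000: CF_t = 105.200000, DF = 0.796041, PV = 83.743557
Price P = sum_t PV_t = 93.029264
Convexity numerator sum_t t*(t + 1/m) * CF_t / (1+y/m)^(m*t + 2):
  t = 1.0000: term = 8.278831
  t = 2.0000: term = 23.018065
  t = 3.0000: term = 863.156932
Convexity = (1/P) * sum = 894.453827 / 93.029264 = 9.614758

Answer: Convexity = 9.6148


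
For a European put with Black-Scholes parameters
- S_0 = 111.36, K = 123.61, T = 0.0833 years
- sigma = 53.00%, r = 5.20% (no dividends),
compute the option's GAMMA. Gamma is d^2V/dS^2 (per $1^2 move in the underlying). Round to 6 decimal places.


Answer: Gamma = 0.019823

Derivation:
d1 = -0.5774581447; d2 = -0.7304253634
phi(d1) = 0.3376763159; exp(-qT) = 1.0000000000; exp(-rT) = 0.9956777678
Gamma = exp(-qT) * phi(d1) / (S * sigma * sqrt(T)) = 1.0000000000 * 0.3376763159 / (111.3600 * 0.5300 * 0.2886173938) = 0.019823


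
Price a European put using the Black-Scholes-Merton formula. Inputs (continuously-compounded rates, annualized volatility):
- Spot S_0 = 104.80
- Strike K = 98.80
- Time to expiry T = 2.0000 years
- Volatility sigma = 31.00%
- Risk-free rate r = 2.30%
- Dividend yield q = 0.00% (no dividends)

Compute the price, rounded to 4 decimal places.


d1 = (ln(S/K) + (r - q + 0.5*sigma^2) * T) / (sigma * sqrt(T)) = 0.45860703
d2 = d1 - sigma * sqrt(T) = 0.02020083
exp(-rT) = 0.95504196; exp(-qT) = 1.00000000
P = K * exp(-rT) * N(-d2) - S_0 * exp(-qT) * N(-d1)
N(-d1) = 0.32325819; N(-d2) = 0.49194158
P = 98.8000 * 0.95504196 * 0.49194158 - 104.8000 * 1.00000000 * 0.32325819 = 12.5412

Answer: Price = 12.5412


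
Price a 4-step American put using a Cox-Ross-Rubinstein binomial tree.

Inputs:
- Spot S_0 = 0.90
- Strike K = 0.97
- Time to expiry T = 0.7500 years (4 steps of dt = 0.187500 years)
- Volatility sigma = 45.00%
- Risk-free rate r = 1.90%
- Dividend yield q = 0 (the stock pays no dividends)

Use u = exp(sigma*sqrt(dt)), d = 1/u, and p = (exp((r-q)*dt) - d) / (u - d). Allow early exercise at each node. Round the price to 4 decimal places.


Answer: Price = V(0,0) = 0.1778

Derivation:
dt = T/N = 0.187500
u = exp(sigma*sqrt(dt)) = 1.215136; d = 1/u = 0.822953
p = (exp((r-q)*dt) - d) / (u - d) = 0.460540
Discount per step: exp(-r*dt) = 0.996444
Stock lattice S(k, i) with i counting down-moves:
  k=0: S(0,0) = 0.9000
  k=1: S(1,0) = 1.0936; S(1,1) = 0.7407
  k=2: S(2,0) = 1.3289; S(2,1) = 0.9000; S(2,2) = 0.6095
  k=3: S(3,0) = 1.6148; S(3,1) = 1.0936; S(3,2) = 0.7407; S(3,3) = 0.5016
  k=4: S(4,0) = 1.9622; S(4,1) = 1.3289; S(4,2) = 0.9000; S(4,3) = 0.6095; S(4,4) = 0.4128
Terminal payoffs V(N, i) = max(K - S_T, 0):
  V(4,0) = 0.000000; V(4,1) = 0.000000; V(4,2) = 0.070000; V(4,3) = 0.360473; V(4,4) = 0.557196
Backward induction: V(k, i) = exp(-r*dt) * [p * V(k+1, i) + (1-p) * V(k+1, i+1)]; then take max(V_cont, immediate exercise) for American.
  V(3,0) = exp(-r*dt) * [p*0.000000 + (1-p)*0.000000] = 0.000000; exercise = 0.000000; V(3,0) = max -> 0.000000
  V(3,1) = exp(-r*dt) * [p*0.000000 + (1-p)*0.070000] = 0.037628; exercise = 0.000000; V(3,1) = max -> 0.037628
  V(3,2) = exp(-r*dt) * [p*0.070000 + (1-p)*0.360473] = 0.225892; exercise = 0.229342; V(3,2) = max -> 0.229342
  V(3,3) = exp(-r*dt) * [p*0.360473 + (1-p)*0.557196] = 0.464938; exercise = 0.468388; V(3,3) = max -> 0.468388
  V(2,0) = exp(-r*dt) * [p*0.000000 + (1-p)*0.037628] = 0.020227; exercise = 0.000000; V(2,0) = max -> 0.020227
  V(2,1) = exp(-r*dt) * [p*0.037628 + (1-p)*0.229342] = 0.140548; exercise = 0.070000; V(2,1) = max -> 0.140548
  V(2,2) = exp(-r*dt) * [p*0.229342 + (1-p)*0.468388] = 0.357023; exercise = 0.360473; V(2,2) = max -> 0.360473
  V(1,0) = exp(-r*dt) * [p*0.020227 + (1-p)*0.140548] = 0.084833; exercise = 0.000000; V(1,0) = max -> 0.084833
  V(1,1) = exp(-r*dt) * [p*0.140548 + (1-p)*0.360473] = 0.258267; exercise = 0.229342; V(1,1) = max -> 0.258267
  V(0,0) = exp(-r*dt) * [p*0.084833 + (1-p)*0.258267] = 0.177759; exercise = 0.070000; V(0,0) = max -> 0.177759


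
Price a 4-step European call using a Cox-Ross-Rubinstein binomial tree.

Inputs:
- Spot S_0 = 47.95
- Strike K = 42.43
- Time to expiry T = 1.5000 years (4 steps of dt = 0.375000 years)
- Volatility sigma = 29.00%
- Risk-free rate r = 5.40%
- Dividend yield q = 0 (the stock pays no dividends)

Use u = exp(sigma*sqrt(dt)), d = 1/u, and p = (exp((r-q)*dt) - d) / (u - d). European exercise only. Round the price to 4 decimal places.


dt = T/N = 0.375000
u = exp(sigma*sqrt(dt)) = 1.194333; d = 1/u = 0.837287
p = (exp((r-q)*dt) - d) / (u - d) = 0.513013
Discount per step: exp(-r*dt) = 0.979954
Stock lattice S(k, i) with i counting down-moves:
  k=0: S(0,0) = 47.9500
  k=1: S(1,0) = 57.2683; S(1,1) = 40.1479
  k=2: S(2,0) = 68.3974; S(2,1) = 47.9500; S(2,2) = 33.6153
  k=3: S(3,0) = 81.6893; S(3,1) = 57.2683; S(3,2) = 40.1479; S(3,3) = 28.1457
  k=4: S(4,0) = 97.5642; S(4,1) = 68.3974; S(4,2) = 47.9500; S(4,3) = 33.6153; S(4,4) = 23.5660
Terminal payoffs V(N, i) = max(S_T - K, 0):
  V(4,0) = 55.134220; V(4,1) = 25.967400; V(4,2) = 5.520000; V(4,3) = 0.000000; V(4,4) = 0.000000
Backward induction: V(k, i) = exp(-r*dt) * [p * V(k+1, i) + (1-p) * V(k+1, i+1)].
  V(3,0) = exp(-r*dt) * [p*55.134220 + (1-p)*25.967400] = 40.109850
  V(3,1) = exp(-r*dt) * [p*25.967400 + (1-p)*5.520000] = 15.688842
  V(3,2) = exp(-r*dt) * [p*5.520000 + (1-p)*0.000000] = 2.775063
  V(3,3) = exp(-r*dt) * [p*0.000000 + (1-p)*0.000000] = 0.000000
  V(2,0) = exp(-r*dt) * [p*40.109850 + (1-p)*15.688842] = 27.651482
  V(2,1) = exp(-r*dt) * [p*15.688842 + (1-p)*2.775063] = 9.211562
  V(2,2) = exp(-r*dt) * [p*2.775063 + (1-p)*0.000000] = 1.395104
  V(1,0) = exp(-r*dt) * [p*27.651482 + (1-p)*9.211562] = 18.297183
  V(1,1) = exp(-r*dt) * [p*9.211562 + (1-p)*1.395104] = 5.296696
  V(0,0) = exp(-r*dt) * [p*18.297183 + (1-p)*5.296696] = 11.726236

Answer: Price = V(0,0) = 11.7262


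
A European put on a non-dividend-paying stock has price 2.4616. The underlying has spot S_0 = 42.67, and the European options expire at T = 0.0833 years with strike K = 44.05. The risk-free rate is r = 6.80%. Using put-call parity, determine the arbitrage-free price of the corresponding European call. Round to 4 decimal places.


Answer: Call price = 1.3304

Derivation:
Put-call parity: C - P = S_0 * exp(-qT) - K * exp(-rT).
S_0 * exp(-qT) = 42.6700 * 1.00000000 = 42.67000000
K * exp(-rT) = 44.0500 * 0.99435161 = 43.80118853
C = P + S*exp(-qT) - K*exp(-rT)
C = 2.4616 + 42.67000000 - 43.80118853 = 1.3304


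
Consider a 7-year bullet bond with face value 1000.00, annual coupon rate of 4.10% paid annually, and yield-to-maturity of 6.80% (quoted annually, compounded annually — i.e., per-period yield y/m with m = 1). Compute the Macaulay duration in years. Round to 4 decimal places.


Coupon per period c = face * coupon_rate / m = 41.000000
Periods per year m = 1; per-period yield y/m = 0.068000
Number of cashflows N = 7
Cashflows (t years, CF_t, discount factor 1/(1+y/m)^(m*t), PV):
  t = 1.0000: CF_t = 41.000000, DF = 0.936330, PV = 38.389513
  t = 2.0000: CF_t = 41.000000, DF = 0.876713, PV = 35.945237
  t = 3.0000: CF_t = 41.000000, DF = 0.820892, PV = 33.656589
  t = 4.0000: CF_t = 41.000000, DF = 0.768626, PV = 31.513660
  t = 5.0000: CF_t = 41.000000, DF = 0.719687, PV = 29.507172
  t = 6.0000: CF_t = 41.000000, DF = 0.673864, PV = 27.628439
  t = 7.0000: CF_t = 1041.000000, DF = 0.630959, PV = 656.828458
Price P = sum_t PV_t = 853.469068
Macaulay numerator sum_t t * PV_t:
  t * PV_t at t = 1.0000: 38.389513
  t * PV_t at t = 2.0000: 71.890474
  t * PV_t at t = 3.0000: 100.969767
  t * PV_t at t = 4.0000: 126.054640
  t * PV_t at t = 5.0000: 147.535862
  t * PV_t at t = 6.0000: 165.770631
  t * PV_t at t = 7.0000: 4597.799203
Macaulay duration D = (sum_t t * PV_t) / P = 5248.410090 / 853.469068 = 6.149502

Answer: Macaulay duration = 6.1495 years


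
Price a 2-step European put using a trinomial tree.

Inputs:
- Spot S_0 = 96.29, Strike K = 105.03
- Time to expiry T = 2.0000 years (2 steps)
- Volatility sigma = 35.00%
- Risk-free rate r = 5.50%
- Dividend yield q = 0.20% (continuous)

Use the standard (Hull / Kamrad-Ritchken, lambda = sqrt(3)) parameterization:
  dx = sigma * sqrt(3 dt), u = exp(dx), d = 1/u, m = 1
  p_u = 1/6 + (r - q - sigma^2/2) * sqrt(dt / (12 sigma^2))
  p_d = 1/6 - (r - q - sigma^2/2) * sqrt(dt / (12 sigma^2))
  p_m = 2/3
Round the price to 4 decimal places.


Answer: Price = V(0,0) = 16.8540

Derivation:
dt = T/N = 1.000000; dx = sigma*sqrt(3*dt) = 0.606218
u = exp(dx) = 1.833484; d = 1/u = 0.545410
p_u = 0.159862, p_m = 0.666667, p_d = 0.173471
Discount per step: exp(-r*dt) = 0.946485
Stock lattice S(k, j) with j the centered position index:
  k=0: S(0,+0) = 96.2900
  k=1: S(1,-1) = 52.5175; S(1,+0) = 96.2900; S(1,+1) = 176.5461
  k=2: S(2,-2) = 28.6436; S(2,-1) = 52.5175; S(2,+0) = 96.2900; S(2,+1) = 176.5461; S(2,+2) = 323.6945
Terminal payoffs V(N, j) = max(K - S_T, 0):
  V(2,-2) = 76.386432; V(2,-1) = 52.512487; V(2,+0) = 8.740000; V(2,+1) = 0.000000; V(2,+2) = 0.000000
Backward induction: V(k, j) = exp(-r*dt) * [p_u * V(k+1, j+1) + p_m * V(k+1, j) + p_d * V(k+1, j-1)]
  V(1,-1) = exp(-r*dt) * [p_u*8.740000 + p_m*52.512487 + p_d*76.386432] = 46.999010
  V(1,+0) = exp(-r*dt) * [p_u*0.000000 + p_m*8.740000 + p_d*52.512487] = 14.136767
  V(1,+1) = exp(-r*dt) * [p_u*0.000000 + p_m*0.000000 + p_d*8.740000] = 1.435002
  V(0,+0) = exp(-r*dt) * [p_u*1.435002 + p_m*14.136767 + p_d*46.999010] = 16.853953


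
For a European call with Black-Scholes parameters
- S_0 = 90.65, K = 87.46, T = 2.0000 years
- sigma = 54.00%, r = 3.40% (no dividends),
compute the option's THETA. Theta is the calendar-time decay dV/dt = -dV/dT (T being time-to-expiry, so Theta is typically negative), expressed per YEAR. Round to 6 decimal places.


d1 = 0.5177912379; d2 = -0.2458840858
phi(d1) = 0.3488921549; exp(-qT) = 1.0000000000; exp(-rT) = 0.9342604736
Theta = -S*exp(-qT)*phi(d1)*sigma/(2*sqrt(T)) - r*K*exp(-rT)*N(d2) + q*S*exp(-qT)*N(d1)
N(d1) = 0.6976980338; N(d2) = 0.4028859817; sqrt(T) = 1.4142135624
Term 1 = -90.6500 * 1.0000000000 * 0.3488921549 * 0.5400 / (2 * 1.4142135624) = -6.0382039632
Term 2 = -0.0340 * 87.4600 * 0.9342604736 * 0.4028859817 = -1.1192794284
Term 3 = 0 (no dividend yield, q = 0)
Theta = -6.0382039632 + (-1.1192794284) + (0.0000000000) = -7.157483

Answer: Theta = -7.157483


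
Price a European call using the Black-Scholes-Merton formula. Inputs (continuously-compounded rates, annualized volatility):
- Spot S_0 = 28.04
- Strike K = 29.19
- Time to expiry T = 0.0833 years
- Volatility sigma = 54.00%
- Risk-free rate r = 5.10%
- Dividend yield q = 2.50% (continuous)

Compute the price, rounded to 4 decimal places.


Answer: Price = 1.2818

Derivation:
d1 = (ln(S/K) + (r - q + 0.5*sigma^2) * T) / (sigma * sqrt(T)) = -0.16607391
d2 = d1 - sigma * sqrt(T) = -0.32192731
exp(-rT) = 0.99576071; exp(-qT) = 0.99791967
C = S_0 * exp(-qT) * N(d1) - K * exp(-rT) * N(d2)
N(d1) = 0.43404939; N(d2) = 0.37375388
C = 28.0400 * 0.99791967 * 0.43404939 - 29.1900 * 0.99576071 * 0.37375388 = 1.2818


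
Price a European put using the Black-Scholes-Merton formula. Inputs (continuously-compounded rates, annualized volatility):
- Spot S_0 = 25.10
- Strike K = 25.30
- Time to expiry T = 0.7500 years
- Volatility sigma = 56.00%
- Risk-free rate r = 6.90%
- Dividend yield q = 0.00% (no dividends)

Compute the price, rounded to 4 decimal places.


d1 = (ln(S/K) + (r - q + 0.5*sigma^2) * T) / (sigma * sqrt(T)) = 0.33282893
d2 = d1 - sigma * sqrt(T) = -0.15214530
exp(-rT) = 0.94956623; exp(-qT) = 1.00000000
P = K * exp(-rT) * N(-d2) - S_0 * exp(-qT) * N(-d1)
N(-d1) = 0.36963171; N(-d2) = 0.56046383
P = 25.3000 * 0.94956623 * 0.56046383 - 25.1000 * 1.00000000 * 0.36963171 = 4.1868

Answer: Price = 4.1868


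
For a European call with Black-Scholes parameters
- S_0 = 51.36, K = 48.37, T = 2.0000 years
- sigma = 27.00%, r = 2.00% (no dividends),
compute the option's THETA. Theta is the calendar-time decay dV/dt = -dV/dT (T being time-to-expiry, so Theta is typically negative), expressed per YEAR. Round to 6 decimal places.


d1 = 0.4527575193; d2 = 0.0709198575
phi(d1) = 0.3600784989; exp(-qT) = 1.0000000000; exp(-rT) = 0.9607894392
Theta = -S*exp(-qT)*phi(d1)*sigma/(2*sqrt(T)) - r*K*exp(-rT)*N(d2) + q*S*exp(-qT)*N(d1)
N(d1) = 0.6746383219; N(d2) = 0.5282692304; sqrt(T) = 1.4142135624
Term 1 = -51.3600 * 1.0000000000 * 0.3600784989 * 0.2700 / (2 * 1.4142135624) = -1.7653912721
Term 2 = -0.0200 * 48.3700 * 0.9607894392 * 0.5282692304 = -0.4910091884
Term 3 = 0 (no dividend yield, q = 0)
Theta = -1.7653912721 + (-0.4910091884) + (0.0000000000) = -2.256400

Answer: Theta = -2.256400


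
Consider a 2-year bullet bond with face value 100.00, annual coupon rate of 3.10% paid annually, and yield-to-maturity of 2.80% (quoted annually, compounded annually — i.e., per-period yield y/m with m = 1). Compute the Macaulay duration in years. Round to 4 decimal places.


Coupon per period c = face * coupon_rate / m = 3.100000
Periods per year m = 1; per-period yield y/m = 0.028000
Number of cashflows N = 2
Cashflows (t years, CF_t, discount factor 1/(1+y/m)^(m*t), PV):
  t = 1.0000: CF_t = 3.100000, DF = 0.972763, PV = 3.015564
  t = 2.0000: CF_t = 103.100000, DF = 0.946267, PV = 97.560145
Price P = sum_t PV_t = 100.575709
Macaulay numerator sum_t t * PV_t:
  t * PV_t at t = 1.0000: 3.015564
  t * PV_t at t = 2.0000: 195.120289
Macaulay duration D = (sum_t t * PV_t) / P = 198.135854 / 100.575709 = 1.970017

Answer: Macaulay duration = 1.9700 years


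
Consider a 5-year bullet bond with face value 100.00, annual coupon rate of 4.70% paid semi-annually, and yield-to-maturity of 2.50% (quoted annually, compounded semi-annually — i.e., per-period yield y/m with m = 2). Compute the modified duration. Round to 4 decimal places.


Answer: Modified duration = 4.4856

Derivation:
Coupon per period c = face * coupon_rate / m = 2.350000
Periods per year m = 2; per-period yield y/m = 0.012500
Number of cashflows N = 10
Cashflows (t years, CF_t, discount factor 1/(1+y/m)^(m*t), PV):
  t = 0.5000: CF_t = 2.350000, DF = 0.987654, PV = 2.320988
  t = 1.0000: CF_t = 2.350000, DF = 0.975461, PV = 2.292333
  t = 1.5000: CF_t = 2.350000, DF = 0.963418, PV = 2.264033
  t = 2.0000: CF_t = 2.350000, DF = 0.951524, PV = 2.236082
  t = 2.5000: CF_t = 2.350000, DF = 0.939777, PV = 2.208476
  t = 3.0000: CF_t = 2.350000, DF = 0.928175, PV = 2.181211
  t = 3.5000: CF_t = 2.350000, DF = 0.916716, PV = 2.154282
  t = 4.0000: CF_t = 2.350000, DF = 0.905398, PV = 2.127686
  t = 4.5000: CF_t = 2.350000, DF = 0.894221, PV = 2.101419
  t = 5.0000: CF_t = 102.350000, DF = 0.883181, PV = 90.393568
Price P = sum_t PV_t = 110.280078
First compute Macaulay numerator sum_t t * PV_t:
  t * PV_t at t = 0.5000: 1.160494
  t * PV_t at t = 1.0000: 2.292333
  t * PV_t at t = 1.5000: 3.396050
  t * PV_t at t = 2.0000: 4.472164
  t * PV_t at t = 2.5000: 5.521190
  t * PV_t at t = 3.0000: 6.543633
  t * PV_t at t = 3.5000: 7.539988
  t * PV_t at t = 4.0000: 8.510745
  t * PV_t at t = 4.5000: 9.456384
  t * PV_t at t = 5.0000: 451.967839
Macaulay duration D = 500.860821 / 110.280078 = 4.541716
Modified duration = D / (1 + y/m) = 4.541716 / (1 + 0.012500) = 4.485646


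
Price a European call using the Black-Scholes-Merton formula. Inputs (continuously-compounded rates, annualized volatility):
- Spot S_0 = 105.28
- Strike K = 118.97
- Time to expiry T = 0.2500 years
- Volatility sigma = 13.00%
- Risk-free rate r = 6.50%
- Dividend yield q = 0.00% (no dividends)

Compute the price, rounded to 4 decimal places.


d1 = (ln(S/K) + (r - q + 0.5*sigma^2) * T) / (sigma * sqrt(T)) = -1.59823681
d2 = d1 - sigma * sqrt(T) = -1.66323681
exp(-rT) = 0.98388132; exp(-qT) = 1.00000000
C = S_0 * exp(-qT) * N(d1) - K * exp(-rT) * N(d2)
N(d1) = 0.05499514; N(d2) = 0.04813252
C = 105.2800 * 1.00000000 * 0.05499514 - 118.9700 * 0.98388132 * 0.04813252 = 0.1559

Answer: Price = 0.1559


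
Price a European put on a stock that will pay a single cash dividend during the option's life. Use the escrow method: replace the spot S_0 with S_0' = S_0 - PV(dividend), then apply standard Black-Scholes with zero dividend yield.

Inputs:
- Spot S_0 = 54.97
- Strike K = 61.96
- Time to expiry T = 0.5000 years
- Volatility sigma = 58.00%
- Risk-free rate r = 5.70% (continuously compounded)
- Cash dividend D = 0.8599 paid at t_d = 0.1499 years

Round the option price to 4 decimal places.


PV(D) = D * exp(-r * t_d) = 0.8599 * 0.99149210 = 0.85258406
S_0' = S_0 - PV(D) = 54.9700 - 0.85258406 = 54.11741594
d1 = (ln(S_0'/K) + (r + sigma^2/2)*T) / (sigma*sqrt(T)) = -0.05542976
d2 = d1 - sigma*sqrt(T) = -0.46555169
exp(-rT) = 0.97190229
N(-d1) = 0.52210196; N(-d2) = 0.67923179
P = K * exp(-rT) * N(-d2) - S_0' * N(-d1) = 61.9600 * 0.97190229 * 0.67923179 - 54.11741594 * 0.52210196 = 12.6479

Answer: Price = 12.6479


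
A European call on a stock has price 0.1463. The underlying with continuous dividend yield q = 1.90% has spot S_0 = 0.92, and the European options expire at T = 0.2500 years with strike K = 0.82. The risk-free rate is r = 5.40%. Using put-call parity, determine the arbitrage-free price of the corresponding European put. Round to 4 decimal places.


Answer: Put price = 0.0397

Derivation:
Put-call parity: C - P = S_0 * exp(-qT) - K * exp(-rT).
S_0 * exp(-qT) = 0.9200 * 0.99526126 = 0.91564036
K * exp(-rT) = 0.8200 * 0.98659072 = 0.80900439
P = C - S*exp(-qT) + K*exp(-rT)
P = 0.1463 - 0.91564036 + 0.80900439 = 0.0397


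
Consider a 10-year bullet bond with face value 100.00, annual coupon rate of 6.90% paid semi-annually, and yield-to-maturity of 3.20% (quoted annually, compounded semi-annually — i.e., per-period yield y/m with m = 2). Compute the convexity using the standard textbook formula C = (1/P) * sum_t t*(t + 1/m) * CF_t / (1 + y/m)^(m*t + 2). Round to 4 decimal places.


Answer: Convexity = 71.7339

Derivation:
Coupon per period c = face * coupon_rate / m = 3.450000
Periods per year m = 2; per-period yield y/m = 0.016000
Number of cashflows N = 20
Cashflows (t years, CF_t, discount factor 1/(1+y/m)^(m*t), PV):
  t = 0.5000: CF_t = 3.450000, DF = 0.984252, PV = 3.395669
  t = 1.0000: CF_t = 3.450000, DF = 0.968752, PV = 3.342194
  t = 1.5000: CF_t = 3.450000, DF = 0.953496, PV = 3.289561
  t = 2.0000: CF_t = 3.450000, DF = 0.938480, PV = 3.237757
  t = 2.5000: CF_t = 3.450000, DF = 0.923701, PV = 3.186769
  t = 3.0000: CF_t = 3.450000, DF = 0.909155, PV = 3.136583
  t = 3.5000: CF_t = 3.450000, DF = 0.894837, PV = 3.087188
  t = 4.0000: CF_t = 3.450000, DF = 0.880745, PV = 3.038571
  t = 4.5000: CF_t = 3.450000, DF = 0.866875, PV = 2.990720
  t = 5.0000: CF_t = 3.450000, DF = 0.853224, PV = 2.943622
  t = 5.5000: CF_t = 3.450000, DF = 0.839787, PV = 2.897266
  t = 6.0000: CF_t = 3.450000, DF = 0.826562, PV = 2.851639
  t = 6.5000: CF_t = 3.450000, DF = 0.813545, PV = 2.806732
  t = 7.0000: CF_t = 3.450000, DF = 0.800734, PV = 2.762531
  t = 7.5000: CF_t = 3.450000, DF = 0.788124, PV = 2.719027
  t = 8.0000: CF_t = 3.450000, DF = 0.775712, PV = 2.676207
  t = 8.5000: CF_t = 3.450000, DF = 0.763496, PV = 2.634062
  t = 9.0000: CF_t = 3.450000, DF = 0.751473, PV = 2.592581
  t = 9.5000: CF_t = 3.450000, DF = 0.739639, PV = 2.551753
  t = 10.0000: CF_t = 103.450000, DF = 0.727991, PV = 75.310640
Price P = sum_t PV_t = 131.451073
Convexity numerator sum_t t*(t + 1/m) * CF_t / (1+y/m)^(m*t + 2):
  t = 0.5000: term = 1.644781
  t = 1.0000: term = 4.856636
  t = 1.5000: term = 9.560306
  t = 2.0000: term = 15.682917
  t = 2.5000: term = 23.153913
  t = 3.0000: term = 31.904999
  t = 3.5000: term = 41.870077
  t = 4.0000: term = 52.985193
  t = 4.5000: term = 65.188476
  t = 5.0000: term = 78.420082
  t = 5.5000: term = 92.622144
  t = 6.0000: term = 107.738715
  t = 6.5000: term = 123.715716
  t = 7.0000: term = 140.500889
  t = 7.5000: term = 158.043744
  t = 8.0000: term = 176.295515
  t = 8.5000: term = 195.209109
  t = 9.0000: term = 214.739062
  t = 9.5000: term = 234.841493
  t = 10.0000: term = 7660.519444
Convexity = (1/P) * sum = 9429.493211 / 131.451073 = 71.733862


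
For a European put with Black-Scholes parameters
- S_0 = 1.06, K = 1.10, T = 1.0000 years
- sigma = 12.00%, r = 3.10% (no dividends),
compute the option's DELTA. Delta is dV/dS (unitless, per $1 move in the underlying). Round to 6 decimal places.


d1 = 0.0096560693; d2 = -0.1103439307
phi(d1) = 0.3989236822; exp(-qT) = 1.0000000000; exp(-rT) = 0.9694755731
N(-d1) = 0.4961478455
Delta = -exp(-qT) * N(-d1) = -1.0000000000 * 0.4961478455 = -0.496148

Answer: Delta = -0.496148


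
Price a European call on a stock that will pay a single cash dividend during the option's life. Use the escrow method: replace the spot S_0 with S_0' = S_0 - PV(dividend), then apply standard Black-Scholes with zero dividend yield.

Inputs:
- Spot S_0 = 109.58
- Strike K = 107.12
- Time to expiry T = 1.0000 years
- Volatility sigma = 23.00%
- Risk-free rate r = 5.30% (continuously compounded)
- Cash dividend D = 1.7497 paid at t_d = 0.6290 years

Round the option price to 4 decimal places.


PV(D) = D * exp(-r * t_d) = 1.7497 * 0.96721255 = 1.69233181
S_0' = S_0 - PV(D) = 109.5800 - 1.69233181 = 107.88766819
d1 = (ln(S_0'/K) + (r + sigma^2/2)*T) / (sigma*sqrt(T)) = 0.37648207
d2 = d1 - sigma*sqrt(T) = 0.14648207
exp(-rT) = 0.94838001
N(d1) = 0.64672073; N(d2) = 0.55822958
C = S_0' * N(d1) - K * exp(-rT) * N(d2) = 107.88766819 * 0.64672073 - 107.1200 * 0.94838001 * 0.55822958 = 13.0624

Answer: Price = 13.0624


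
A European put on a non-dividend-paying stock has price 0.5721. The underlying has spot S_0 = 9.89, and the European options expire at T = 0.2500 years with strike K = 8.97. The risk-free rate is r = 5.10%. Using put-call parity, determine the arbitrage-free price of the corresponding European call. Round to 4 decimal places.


Put-call parity: C - P = S_0 * exp(-qT) - K * exp(-rT).
S_0 * exp(-qT) = 9.8900 * 1.00000000 = 9.89000000
K * exp(-rT) = 8.9700 * 0.98733094 = 8.85635850
C = P + S*exp(-qT) - K*exp(-rT)
C = 0.5721 + 9.89000000 - 8.85635850 = 1.6057

Answer: Call price = 1.6057


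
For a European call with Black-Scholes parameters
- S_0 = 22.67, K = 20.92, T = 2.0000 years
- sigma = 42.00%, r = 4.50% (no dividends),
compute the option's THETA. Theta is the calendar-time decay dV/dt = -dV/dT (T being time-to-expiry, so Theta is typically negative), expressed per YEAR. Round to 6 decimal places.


Answer: Theta = -1.559259

Derivation:
d1 = 0.5837618106; d2 = -0.0102078855
phi(d1) = 0.3364426891; exp(-qT) = 1.0000000000; exp(-rT) = 0.9139311853
Theta = -S*exp(-qT)*phi(d1)*sigma/(2*sqrt(T)) - r*K*exp(-rT)*N(d2) + q*S*exp(-qT)*N(d1)
N(d1) = 0.7203097125; N(d2) = 0.4959277136; sqrt(T) = 1.4142135624
Term 1 = -22.6700 * 1.0000000000 * 0.3364426891 * 0.4200 / (2 * 1.4142135624) = -1.1325748477
Term 2 = -0.0450 * 20.9200 * 0.9139311853 * 0.4959277136 = -0.4266837163
Term 3 = 0 (no dividend yield, q = 0)
Theta = -1.1325748477 + (-0.4266837163) + (0.0000000000) = -1.559259


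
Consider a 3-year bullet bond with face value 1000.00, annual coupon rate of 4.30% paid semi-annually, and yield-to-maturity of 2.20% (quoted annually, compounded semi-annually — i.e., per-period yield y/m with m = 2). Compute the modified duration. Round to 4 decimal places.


Coupon per period c = face * coupon_rate / m = 21.500000
Periods per year m = 2; per-period yield y/m = 0.011000
Number of cashflows N = 6
Cashflows (t years, CF_t, discount factor 1/(1+y/m)^(m*t), PV):
  t = 0.5000: CF_t = 21.500000, DF = 0.989120, PV = 21.266073
  t = 1.0000: CF_t = 21.500000, DF = 0.978358, PV = 21.034692
  t = 1.5000: CF_t = 21.500000, DF = 0.967713, PV = 20.805827
  t = 2.0000: CF_t = 21.500000, DF = 0.957184, PV = 20.579453
  t = 2.5000: CF_t = 21.500000, DF = 0.946769, PV = 20.355543
  t = 3.0000: CF_t = 1021.500000, DF = 0.936468, PV = 956.602337
Price P = sum_t PV_t = 1060.643925
First compute Macaulay numerator sum_t t * PV_t:
  t * PV_t at t = 0.5000: 10.633037
  t * PV_t at t = 1.0000: 21.034692
  t * PV_t at t = 1.5000: 31.208741
  t * PV_t at t = 2.0000: 41.158907
  t * PV_t at t = 2.5000: 50.888856
  t * PV_t at t = 3.0000: 2869.807010
Macaulay duration D = 3024.731243 / 1060.643925 = 2.851788
Modified duration = D / (1 + y/m) = 2.851788 / (1 + 0.011000) = 2.820759

Answer: Modified duration = 2.8208


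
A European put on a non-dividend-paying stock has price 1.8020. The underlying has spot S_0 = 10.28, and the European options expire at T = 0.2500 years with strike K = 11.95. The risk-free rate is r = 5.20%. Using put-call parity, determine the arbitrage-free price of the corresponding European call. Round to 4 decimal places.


Put-call parity: C - P = S_0 * exp(-qT) - K * exp(-rT).
S_0 * exp(-qT) = 10.2800 * 1.00000000 = 10.28000000
K * exp(-rT) = 11.9500 * 0.98708414 = 11.79565541
C = P + S*exp(-qT) - K*exp(-rT)
C = 1.8020 + 10.28000000 - 11.79565541 = 0.2863

Answer: Call price = 0.2863


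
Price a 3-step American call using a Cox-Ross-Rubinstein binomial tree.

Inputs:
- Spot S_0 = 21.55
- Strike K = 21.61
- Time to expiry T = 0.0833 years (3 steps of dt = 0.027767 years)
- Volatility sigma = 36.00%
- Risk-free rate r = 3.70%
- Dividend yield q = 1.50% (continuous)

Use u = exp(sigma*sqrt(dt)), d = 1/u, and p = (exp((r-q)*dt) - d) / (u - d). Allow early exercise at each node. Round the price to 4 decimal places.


dt = T/N = 0.027767
u = exp(sigma*sqrt(dt)) = 1.061824; d = 1/u = 0.941776
p = (exp((r-q)*dt) - d) / (u - d) = 0.490098
Discount per step: exp(-r*dt) = 0.998973
Stock lattice S(k, i) with i counting down-moves:
  k=0: S(0,0) = 21.5500
  k=1: S(1,0) = 22.8823; S(1,1) = 20.2953
  k=2: S(2,0) = 24.2970; S(2,1) = 21.5500; S(2,2) = 19.1136
  k=3: S(3,0) = 25.7991; S(3,1) = 22.8823; S(3,2) = 20.2953; S(3,3) = 18.0007
Terminal payoffs V(N, i) = max(S_T - K, 0):
  V(3,0) = 4.189105; V(3,1) = 1.272303; V(3,2) = 0.000000; V(3,3) = 0.000000
Backward induction: V(k, i) = exp(-r*dt) * [p * V(k+1, i) + (1-p) * V(k+1, i+1)]; then take max(V_cont, immediate exercise) for American.
  V(2,0) = exp(-r*dt) * [p*4.189105 + (1-p)*1.272303] = 2.699046; exercise = 2.686974; V(2,0) = max -> 2.699046
  V(2,1) = exp(-r*dt) * [p*1.272303 + (1-p)*0.000000] = 0.622912; exercise = 0.000000; V(2,1) = max -> 0.622912
  V(2,2) = exp(-r*dt) * [p*0.000000 + (1-p)*0.000000] = 0.000000; exercise = 0.000000; V(2,2) = max -> 0.000000
  V(1,0) = exp(-r*dt) * [p*2.699046 + (1-p)*0.622912] = 1.638736; exercise = 1.272303; V(1,0) = max -> 1.638736
  V(1,1) = exp(-r*dt) * [p*0.622912 + (1-p)*0.000000] = 0.304974; exercise = 0.000000; V(1,1) = max -> 0.304974
  V(0,0) = exp(-r*dt) * [p*1.638736 + (1-p)*0.304974] = 0.957663; exercise = 0.000000; V(0,0) = max -> 0.957663

Answer: Price = V(0,0) = 0.9577


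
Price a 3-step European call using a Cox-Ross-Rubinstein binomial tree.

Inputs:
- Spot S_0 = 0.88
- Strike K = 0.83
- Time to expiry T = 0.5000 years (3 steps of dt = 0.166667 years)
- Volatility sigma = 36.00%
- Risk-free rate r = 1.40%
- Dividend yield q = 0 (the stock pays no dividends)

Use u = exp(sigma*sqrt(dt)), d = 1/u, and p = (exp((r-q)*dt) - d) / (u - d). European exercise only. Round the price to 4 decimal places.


dt = T/N = 0.166667
u = exp(sigma*sqrt(dt)) = 1.158319; d = 1/u = 0.863320
p = (exp((r-q)*dt) - d) / (u - d) = 0.471243
Discount per step: exp(-r*dt) = 0.997669
Stock lattice S(k, i) with i counting down-moves:
  k=0: S(0,0) = 0.8800
  k=1: S(1,0) = 1.0193; S(1,1) = 0.7597
  k=2: S(2,0) = 1.1807; S(2,1) = 0.8800; S(2,2) = 0.6559
  k=3: S(3,0) = 1.3676; S(3,1) = 1.0193; S(3,2) = 0.7597; S(3,3) = 0.5662
Terminal payoffs V(N, i) = max(S_T - K, 0):
  V(3,0) = 0.537624; V(3,1) = 0.189320; V(3,2) = 0.000000; V(3,3) = 0.000000
Backward induction: V(k, i) = exp(-r*dt) * [p * V(k+1, i) + (1-p) * V(k+1, i+1)].
  V(2,0) = exp(-r*dt) * [p*0.537624 + (1-p)*0.189320] = 0.352632
  V(2,1) = exp(-r*dt) * [p*0.189320 + (1-p)*0.000000] = 0.089008
  V(2,2) = exp(-r*dt) * [p*0.000000 + (1-p)*0.000000] = 0.000000
  V(1,0) = exp(-r*dt) * [p*0.352632 + (1-p)*0.089008] = 0.212742
  V(1,1) = exp(-r*dt) * [p*0.089008 + (1-p)*0.000000] = 0.041847
  V(0,0) = exp(-r*dt) * [p*0.212742 + (1-p)*0.041847] = 0.122094

Answer: Price = V(0,0) = 0.1221


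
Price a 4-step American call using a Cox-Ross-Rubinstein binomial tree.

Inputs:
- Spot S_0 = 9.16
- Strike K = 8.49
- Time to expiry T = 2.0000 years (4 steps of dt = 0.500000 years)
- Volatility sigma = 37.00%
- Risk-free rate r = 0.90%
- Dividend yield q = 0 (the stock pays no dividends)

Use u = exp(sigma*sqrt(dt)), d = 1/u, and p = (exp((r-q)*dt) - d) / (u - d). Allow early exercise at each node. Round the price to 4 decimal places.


Answer: Price = V(0,0) = 2.2377

Derivation:
dt = T/N = 0.500000
u = exp(sigma*sqrt(dt)) = 1.299045; d = 1/u = 0.769796
p = (exp((r-q)*dt) - d) / (u - d) = 0.443485
Discount per step: exp(-r*dt) = 0.995510
Stock lattice S(k, i) with i counting down-moves:
  k=0: S(0,0) = 9.1600
  k=1: S(1,0) = 11.8993; S(1,1) = 7.0513
  k=2: S(2,0) = 15.4577; S(2,1) = 9.1600; S(2,2) = 5.4281
  k=3: S(3,0) = 20.0802; S(3,1) = 11.8993; S(3,2) = 7.0513; S(3,3) = 4.1785
  k=4: S(4,0) = 26.0851; S(4,1) = 15.4577; S(4,2) = 9.1600; S(4,3) = 5.4281; S(4,4) = 3.2166
Terminal payoffs V(N, i) = max(S_T - K, 0):
  V(4,0) = 17.595099; V(4,1) = 6.967668; V(4,2) = 0.670000; V(4,3) = 0.000000; V(4,4) = 0.000000
Backward induction: V(k, i) = exp(-r*dt) * [p * V(k+1, i) + (1-p) * V(k+1, i+1)]; then take max(V_cont, immediate exercise) for American.
  V(3,0) = exp(-r*dt) * [p*17.595099 + (1-p)*6.967668] = 11.628328; exercise = 11.590209; V(3,0) = max -> 11.628328
  V(3,1) = exp(-r*dt) * [p*6.967668 + (1-p)*0.670000] = 3.447373; exercise = 3.409254; V(3,1) = max -> 3.447373
  V(3,2) = exp(-r*dt) * [p*0.670000 + (1-p)*0.000000] = 0.295801; exercise = 0.000000; V(3,2) = max -> 0.295801
  V(3,3) = exp(-r*dt) * [p*0.000000 + (1-p)*0.000000] = 0.000000; exercise = 0.000000; V(3,3) = max -> 0.000000
  V(2,0) = exp(-r*dt) * [p*11.628328 + (1-p)*3.447373] = 7.043735; exercise = 6.967668; V(2,0) = max -> 7.043735
  V(2,1) = exp(-r*dt) * [p*3.447373 + (1-p)*0.295801] = 1.685872; exercise = 0.670000; V(2,1) = max -> 1.685872
  V(2,2) = exp(-r*dt) * [p*0.295801 + (1-p)*0.000000] = 0.130594; exercise = 0.000000; V(2,2) = max -> 0.130594
  V(1,0) = exp(-r*dt) * [p*7.043735 + (1-p)*1.685872] = 4.043766; exercise = 3.409254; V(1,0) = max -> 4.043766
  V(1,1) = exp(-r*dt) * [p*1.685872 + (1-p)*0.130594] = 0.816653; exercise = 0.000000; V(1,1) = max -> 0.816653
  V(0,0) = exp(-r*dt) * [p*4.043766 + (1-p)*0.816653] = 2.237737; exercise = 0.670000; V(0,0) = max -> 2.237737


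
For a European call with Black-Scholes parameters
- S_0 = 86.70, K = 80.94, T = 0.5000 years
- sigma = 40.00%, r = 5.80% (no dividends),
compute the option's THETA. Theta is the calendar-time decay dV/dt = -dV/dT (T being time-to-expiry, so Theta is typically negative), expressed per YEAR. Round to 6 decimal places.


Answer: Theta = -11.338092

Derivation:
d1 = 0.4870047495; d2 = 0.2041620370
phi(d1) = 0.3543304431; exp(-qT) = 1.0000000000; exp(-rT) = 0.9714164645
Theta = -S*exp(-qT)*phi(d1)*sigma/(2*sqrt(T)) - r*K*exp(-rT)*N(d2) + q*S*exp(-qT)*N(d1)
N(d1) = 0.6868725174; N(d2) = 0.5808865617; sqrt(T) = 0.7071067812
Term 1 = -86.7000 * 1.0000000000 * 0.3543304431 * 0.4000 / (2 * 0.7071067812) = -8.6890552413
Term 2 = -0.0580 * 80.9400 * 0.9714164645 * 0.5808865617 = -2.6490367496
Term 3 = 0 (no dividend yield, q = 0)
Theta = -8.6890552413 + (-2.6490367496) + (0.0000000000) = -11.338092


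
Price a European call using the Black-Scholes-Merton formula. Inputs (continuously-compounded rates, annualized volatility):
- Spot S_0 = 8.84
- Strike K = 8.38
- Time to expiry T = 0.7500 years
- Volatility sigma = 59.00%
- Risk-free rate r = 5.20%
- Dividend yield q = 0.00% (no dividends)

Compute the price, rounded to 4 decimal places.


Answer: Price = 2.1213

Derivation:
d1 = (ln(S/K) + (r - q + 0.5*sigma^2) * T) / (sigma * sqrt(T)) = 0.43639159
d2 = d1 - sigma * sqrt(T) = -0.07456339
exp(-rT) = 0.96175071; exp(-qT) = 1.00000000
C = S_0 * exp(-qT) * N(d1) - K * exp(-rT) * N(d2)
N(d1) = 0.66872368; N(d2) = 0.47028105
C = 8.8400 * 1.00000000 * 0.66872368 - 8.3800 * 0.96175071 * 0.47028105 = 2.1213
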